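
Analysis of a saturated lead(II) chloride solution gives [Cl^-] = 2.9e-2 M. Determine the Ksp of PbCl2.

PbCl2(s) <=> Pb^2+ + 2 Cl^-
Stoichiometry gives [Pb^2+] = (1/2)[Cl^-] = 1.45 × 10^-2 M.
Ksp = [Pb^2+][Cl^-]^2
Ksp = 1.45 × 10^-2 × (2.9 × 10^-2)^2 = 1.2 x 10^-5

1.2e-5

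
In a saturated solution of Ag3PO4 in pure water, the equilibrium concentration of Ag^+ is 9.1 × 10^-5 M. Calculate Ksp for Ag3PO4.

Ksp ≈ 2.3 × 10^-17

Ag3PO4(s) <=> 3 Ag^+(aq) + PO4^3-(aq)
Stoichiometry gives [PO4^3-] = (1/3)[Ag^+] = 3.03 x 10^-5 M.
Ksp = [Ag^+]^3[PO4^3-]
Ksp = (9.1 × 10^-5)^3 × 3.03 × 10^-5 = 2.3 x 10^-17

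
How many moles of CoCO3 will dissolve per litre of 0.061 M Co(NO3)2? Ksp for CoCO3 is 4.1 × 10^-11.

CoCO3(s) <=> Co^2+ + CO3^2-
Ksp = [Co^2+][CO3^2-]
Let s be the molar solubility in this solution. [Co^2+] = 0.061 + s ≈ 0.061, [CO3^2-] = s (since Co^2+ from Co(NO3)2 dominates).
Ksp ≈ 0.061 × s
s = 6.7 × 10^-10 M
Check: s = 6.7 × 10^-10 ≪ 0.061, so the approximation is valid.

6.7e-10 M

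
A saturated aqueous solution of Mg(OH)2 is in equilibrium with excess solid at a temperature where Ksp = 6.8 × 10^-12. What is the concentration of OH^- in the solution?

[OH^-] = 2.4 × 10^-4 M

Mg(OH)2(s) ⇌ Mg^2+ + 2 OH^-
Ksp = [Mg^2+][OH^-]^2
Let s = molar solubility. Then [Mg^2+] = s and [OH^-] = 2s.
Ksp = s(2s)^2 = 4s^3
Solving, s = (6.8 × 10^-12/4)^(1/3) = 1.19 × 10^-4 M
[OH^-] = 2s = 2.4 x 10^-4 M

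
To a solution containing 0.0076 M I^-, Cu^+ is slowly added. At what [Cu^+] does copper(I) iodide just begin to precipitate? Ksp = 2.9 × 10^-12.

[Cu^+] = 3.8e-10 M

CuI(s) <=> Cu^+(aq) + I^-(aq)
Ksp = [Cu^+][I^-]
Precipitation begins when Q = Ksp. With [I^-] = 0.0076 M:
2.9 × 10^-12 = (0.0076) × [Cu^+]
[Cu^+] = (2.9 × 10^-12 / 7.6 x 10^-3) = 3.8 × 10^-10 M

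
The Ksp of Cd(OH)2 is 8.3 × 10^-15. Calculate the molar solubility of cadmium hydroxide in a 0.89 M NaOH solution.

Cd(OH)2(s) ⇌ Cd^2+ + 2 OH^-
Ksp = [Cd^2+][OH^-]^2
Let s be the molar solubility in this solution. [Cd^2+] = s, [OH^-] = 0.89 + 2s ≈ 0.89 (Ksp is small, so little additional dissolves).
Ksp ≈ s × (0.89)^2
s = 1.0 × 10^-14 M
Check: 2s = 2.1 × 10^-14 ≪ 0.89, so the approximation is valid.

1.0e-14 M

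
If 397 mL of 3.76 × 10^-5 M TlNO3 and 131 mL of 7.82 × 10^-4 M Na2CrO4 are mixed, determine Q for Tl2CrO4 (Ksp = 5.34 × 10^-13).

1.55e-13

Total volume = 397 + 131 = 528 mL.
[Tl^+] = 3.76 × 10^-5 × (397/528) = 2.827 x 10^-5 M
[CrO4^2-] = 7.82 × 10^-4 × (131/528) = 1.940 x 10^-4 M
Tl2CrO4(s) ⇌ 2 Tl^+(aq) + CrO4^2-(aq), so Q = [Tl^+]^2[CrO4^2-]
Q = (2.827 x 10^-5)^2(1.940 × 10^-4) = 1.55 x 10^-13
Q < Ksp, so no precipitate of Tl2CrO4 forms.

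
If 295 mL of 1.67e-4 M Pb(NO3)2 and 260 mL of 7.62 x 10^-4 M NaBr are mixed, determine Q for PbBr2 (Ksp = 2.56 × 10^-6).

Q = 1.13 × 10^-11

Total volume = 295 + 260 = 555 mL.
[Pb^2+] = 1.67 × 10^-4 × (295/555) = 8.877 × 10^-5 M
[Br^-] = 7.62 × 10^-4 × (260/555) = 3.570 × 10^-4 M
PbBr2(s) ⇌ Pb^2+ + 2 Br^-, so Q = [Pb^2+][Br^-]^2
Q = (8.877 × 10^-5)(3.570 × 10^-4)^2 = 1.13 x 10^-11
Q < Ksp, so no precipitate of PbBr2 forms.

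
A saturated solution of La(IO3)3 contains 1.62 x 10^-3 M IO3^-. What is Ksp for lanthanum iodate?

Ksp = 2.30 x 10^-12

La(IO3)3(s) ⇌ La^3+(aq) + 3 IO3^-(aq)
Stoichiometry gives [La^3+] = (1/3)[IO3^-] = 5.400 × 10^-4 M.
Ksp = [La^3+][IO3^-]^3
Ksp = 5.400 x 10^-4 × (1.62 × 10^-3)^3 = 2.30 x 10^-12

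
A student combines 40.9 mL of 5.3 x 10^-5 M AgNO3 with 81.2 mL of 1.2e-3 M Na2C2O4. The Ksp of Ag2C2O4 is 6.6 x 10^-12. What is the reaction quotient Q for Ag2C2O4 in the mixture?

Total volume = 40.9 + 81.2 = 122.1 mL.
[Ag^+] = 5.3 x 10^-5 × (40.9/122.1) = 1.78 × 10^-5 M
[C2O4^2-] = 1.2 x 10^-3 × (81.2/122.1) = 7.98 × 10^-4 M
Ag2C2O4(s) ⇌ 2 Ag^+(aq) + C2O4^2-(aq), so Q = [Ag^+]^2[C2O4^2-]
Q = (1.78 × 10^-5)^2(7.98 x 10^-4) = 2.5 × 10^-13
Q < Ksp, so no precipitate of Ag2C2O4 forms.

2.5 x 10^-13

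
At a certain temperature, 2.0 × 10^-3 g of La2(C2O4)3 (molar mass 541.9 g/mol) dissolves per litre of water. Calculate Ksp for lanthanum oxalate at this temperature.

7.4e-26

Molar solubility s = (2.0 × 10^-3 g/L) / (541.9 g/mol) = 3.69 × 10^-6 M.
La2(C2O4)3(s) ⇌ 2 La^3+ + 3 C2O4^2-
With molar solubility s: [La^3+] = 2s, [C2O4^2-] = 3s.
Ksp = [La^3+]^2[C2O4^2-]^3
So Ksp = (2s)^2 × (3s)^3 = 108s^5
Ksp = 108 × (3.69 × 10^-6)^5 = 7.4 × 10^-26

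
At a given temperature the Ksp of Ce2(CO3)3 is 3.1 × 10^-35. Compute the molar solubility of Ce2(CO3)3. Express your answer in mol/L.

Ce2(CO3)3(s) ⇌ 2 Ce^3+(aq) + 3 CO3^2-(aq)
Ksp = [Ce^3+]^2[CO3^2-]^3
If s mol/L of Ce2(CO3)3 dissolves, [Ce^3+] = 2s and [CO3^2-] = 3s.
So Ksp = (2s)^2 × (3s)^3 = 108s^5
s^5 = 3.1 × 10^-35 / 108, so s = 4.9 × 10^-8 M

s = 4.9e-8 M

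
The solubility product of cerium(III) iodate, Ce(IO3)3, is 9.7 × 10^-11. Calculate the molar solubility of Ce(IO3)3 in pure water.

Ce(IO3)3(s) ⇌ Ce^3+(aq) + 3 IO3^-(aq)
Ksp = [Ce^3+][IO3^-]^3
For each mole of Ce(IO3)3 that dissolves: [Ce^3+] = s, [IO3^-] = 3s.
Ksp = s(3s)^3 = 27s^4
s^4 = 9.7 × 10^-11 / 27, so s = 1.4 x 10^-3 M

1.4 × 10^-3 M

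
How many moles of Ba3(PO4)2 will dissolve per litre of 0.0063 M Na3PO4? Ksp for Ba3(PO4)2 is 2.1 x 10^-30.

Ba3(PO4)2(s) ⇌ 3 Ba^2+ + 2 PO4^3-
Ksp = [Ba^2+]^3[PO4^3-]^2
If s mol/L dissolves here, [Ba^2+] = 3s, [PO4^3-] = 0.0063 + 2s ≈ 0.0063 (common-ion effect: PO4^3- is already 0.0063 M).
Ksp ≈ (3s)^3 × (0.0063)^2
s = 1.3 × 10^-9 M
Check: 2s = 2.5 × 10^-9 ≪ 0.0063, so the approximation is valid.

1.3 × 10^-9 M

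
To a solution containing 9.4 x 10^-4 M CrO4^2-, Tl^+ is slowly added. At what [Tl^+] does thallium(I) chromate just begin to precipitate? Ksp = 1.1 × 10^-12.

Tl2CrO4(s) ⇌ 2 Tl^+ + CrO4^2-
Ksp = [Tl^+]^2[CrO4^2-]
Precipitation begins when Q = Ksp. With [CrO4^2-] = 9.4 x 10^-4 M:
1.1 × 10^-12 = (9.4 x 10^-4) × [Tl^+]^2
[Tl^+] = (1.1 × 10^-12 / 9.4 x 10^-4)^(1/2) = 3.4 × 10^-5 M

[Tl^+] = 3.4e-5 M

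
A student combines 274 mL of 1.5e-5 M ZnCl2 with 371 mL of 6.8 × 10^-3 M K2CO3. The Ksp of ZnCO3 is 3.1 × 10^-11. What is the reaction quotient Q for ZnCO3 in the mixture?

Total volume = 274 + 371 = 645 mL.
[Zn^2+] = 1.5 × 10^-5 × (274/645) = 6.37 x 10^-6 M
[CO3^2-] = 6.8 × 10^-3 × (371/645) = 3.91 × 10^-3 M
ZnCO3(s) ⇌ Zn^2+(aq) + CO3^2-(aq), so Q = [Zn^2+][CO3^2-]
Q = (6.37 × 10^-6)(3.91 × 10^-3) = 2.5 x 10^-8
Q > Ksp, so ZnCO3 will precipitate.

Q = 2.5 x 10^-8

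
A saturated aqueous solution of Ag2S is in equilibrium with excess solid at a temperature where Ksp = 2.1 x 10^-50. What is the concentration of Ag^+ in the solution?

[Ag^+] = 3.5e-17 M

Ag2S(s) <=> 2 Ag^+ + S^2-
Ksp = [Ag^+]^2[S^2-]
Let s = molar solubility. Then [Ag^+] = 2s and [S^2-] = s.
Ksp = (2s)^2s = 4s^3
s^3 = 2.1 x 10^-50 / 4, so s = 1.74 × 10^-17 M
[Ag^+] = 2s = 3.5 x 10^-17 M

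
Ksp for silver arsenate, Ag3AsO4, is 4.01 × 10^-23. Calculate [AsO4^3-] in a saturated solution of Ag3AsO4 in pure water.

[AsO4^3-] ≈ 1.10e-6 M

Ag3AsO4(s) ⇌ 3 Ag^+ + AsO4^3-
Ksp = [Ag^+]^3[AsO4^3-]
Let s = molar solubility. Then [Ag^+] = 3s and [AsO4^3-] = s.
So Ksp = (3s)^3 × s = 27s^4
Solving, s = (4.01 × 10^-23/27)^(1/4) = 1.104 x 10^-6 M
[AsO4^3-] = s = 1.10 x 10^-6 M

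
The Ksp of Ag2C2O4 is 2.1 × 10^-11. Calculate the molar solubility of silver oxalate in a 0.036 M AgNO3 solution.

s = 1.6e-8 M

Ag2C2O4(s) ⇌ 2 Ag^+(aq) + C2O4^2-(aq)
Ksp = [Ag^+]^2[C2O4^2-]
If s mol/L dissolves here, [Ag^+] = 0.036 + 2s ≈ 0.036, [C2O4^2-] = s (Ksp is small, so little additional dissolves).
Ksp ≈ (0.036)^2 × s
s = 1.6 × 10^-8 M
Check: 2s = 3.2 × 10^-8 ≪ 0.036, so the approximation is valid.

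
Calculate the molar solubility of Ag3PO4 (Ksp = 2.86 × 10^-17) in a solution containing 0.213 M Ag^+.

s = 2.96 x 10^-15 M

Ag3PO4(s) ⇌ 3 Ag^+ + PO4^3-
Ksp = [Ag^+]^3[PO4^3-]
If s mol/L dissolves here, [Ag^+] = 0.213 + 3s ≈ 0.213, [PO4^3-] = s (since the Ag^+ already present dominates).
Ksp ≈ (0.213)^3 × s
s = 2.96 × 10^-15 M
Check: 3s = 8.9 x 10^-15 ≪ 0.213, so the approximation is valid.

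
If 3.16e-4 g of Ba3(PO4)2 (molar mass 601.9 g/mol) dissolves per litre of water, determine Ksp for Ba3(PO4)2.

4.31 × 10^-30

Molar solubility s = (3.16 x 10^-4 g/L) / (601.9 g/mol) = 5.250 x 10^-7 M.
Ba3(PO4)2(s) ⇌ 3 Ba^2+ + 2 PO4^3-
For each mole of Ba3(PO4)2 that dissolves: [Ba^2+] = 3s, [PO4^3-] = 2s.
Ksp = [Ba^2+]^3[PO4^3-]^2
Ksp = (3s)^3(2s)^2 = 108s^5
Ksp = 108 × (5.250 × 10^-7)^5 = 4.31 × 10^-30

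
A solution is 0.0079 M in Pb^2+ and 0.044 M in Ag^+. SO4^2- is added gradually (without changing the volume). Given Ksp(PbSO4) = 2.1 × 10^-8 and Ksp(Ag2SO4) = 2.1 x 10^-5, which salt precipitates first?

PbSO4

Each salt begins to precipitate when Q = Ksp, i.e. when [SO4^2-] reaches its threshold.
For PbSO4: 2.1 × 10^-8 = 0.0079 × [SO4^2-]  ⇒  [SO4^2-] = 2.7 × 10^-6 M.
For Ag2SO4: 2.1 x 10^-5 = (0.044)^2 × [SO4^2-]  ⇒  [SO4^2-] = 1.1 × 10^-2 M.
The salt with the lower threshold [SO4^2-] precipitates first: PbSO4.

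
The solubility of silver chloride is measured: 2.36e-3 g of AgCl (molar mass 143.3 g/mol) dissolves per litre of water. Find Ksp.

Ksp ≈ 2.71 x 10^-10

Molar solubility s = (2.36 × 10^-3 g/L) / (143.3 g/mol) = 1.647 x 10^-5 M.
AgCl(s) ⇌ Ag^+ + Cl^-
For each mole of AgCl that dissolves: [Ag^+] = s, [Cl^-] = s.
Ksp = [Ag^+][Cl^-]
Ksp = s × s = s^2
Ksp = (1.647 × 10^-5)^2 = 2.71 × 10^-10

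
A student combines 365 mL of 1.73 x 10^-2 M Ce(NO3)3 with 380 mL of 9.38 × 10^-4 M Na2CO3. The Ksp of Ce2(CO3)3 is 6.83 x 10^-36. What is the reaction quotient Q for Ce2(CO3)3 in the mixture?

Total volume = 365 + 380 = 745 mL.
[Ce^3+] = 1.73 x 10^-2 × (365/745) = 8.476 x 10^-3 M
[CO3^2-] = 9.38 × 10^-4 × (380/745) = 4.784 x 10^-4 M
Ce2(CO3)3(s) ⇌ 2 Ce^3+(aq) + 3 CO3^2-(aq), so Q = [Ce^3+]^2[CO3^2-]^3
Q = (8.476 × 10^-3)^2(4.784 x 10^-4)^3 = 7.87 x 10^-15
Q > Ksp, so Ce2(CO3)3 will precipitate.

Q ≈ 7.87 x 10^-15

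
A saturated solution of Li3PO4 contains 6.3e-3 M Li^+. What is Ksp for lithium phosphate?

Ksp ≈ 5.3 × 10^-10

Li3PO4(s) <=> 3 Li^+(aq) + PO4^3-(aq)
Stoichiometry gives [PO4^3-] = (1/3)[Li^+] = 2.10 x 10^-3 M.
Ksp = [Li^+]^3[PO4^3-]
Ksp = (6.3 × 10^-3)^3 × 2.10 × 10^-3 = 5.3 × 10^-10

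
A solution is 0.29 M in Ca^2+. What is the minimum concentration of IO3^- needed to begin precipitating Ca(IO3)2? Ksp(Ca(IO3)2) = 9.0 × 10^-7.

1.8 × 10^-3 M

Ca(IO3)2(s) <=> Ca^2+ + 2 IO3^-
Ksp = [Ca^2+][IO3^-]^2
Precipitation begins when Q = Ksp. With [Ca^2+] = 0.29 M:
9.0 × 10^-7 = (0.29) × [IO3^-]^2
[IO3^-] = (9.0 × 10^-7 / 2.9 × 10^-1)^(1/2) = 1.8 x 10^-3 M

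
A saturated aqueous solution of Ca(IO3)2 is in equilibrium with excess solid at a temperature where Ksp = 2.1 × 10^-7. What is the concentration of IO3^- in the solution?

Ca(IO3)2(s) ⇌ Ca^2+(aq) + 2 IO3^-(aq)
Ksp = [Ca^2+][IO3^-]^2
Let s = molar solubility. Then [Ca^2+] = s and [IO3^-] = 2s.
Substituting: Ksp = s(2s)^2 = 4s^3
s^3 = 2.1 × 10^-7 / 4, so s = 3.74 × 10^-3 M
[IO3^-] = 2s = 7.5 × 10^-3 M

[IO3^-] ≈ 7.5 x 10^-3 M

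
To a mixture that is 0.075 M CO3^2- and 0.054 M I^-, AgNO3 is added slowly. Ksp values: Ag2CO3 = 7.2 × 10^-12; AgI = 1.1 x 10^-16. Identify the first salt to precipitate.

Each salt begins to precipitate when Q = Ksp, i.e. when [Ag^+] reaches its threshold.
For Ag2CO3: 7.2 × 10^-12 = 0.075 × [Ag^+]^2  ⇒  [Ag^+] = 9.8 x 10^-6 M.
For AgI: 1.1 x 10^-16 = 0.054 × [Ag^+]  ⇒  [Ag^+] = 2.0 × 10^-15 M.
The salt with the lower threshold [Ag^+] precipitates first: AgI.

AgI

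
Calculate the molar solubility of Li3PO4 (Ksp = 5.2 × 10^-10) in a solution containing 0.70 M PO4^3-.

Li3PO4(s) ⇌ 3 Li^+ + PO4^3-
Ksp = [Li^+]^3[PO4^3-]
Let s = moles of Li3PO4 that dissolve per litre. [Li^+] = 3s, [PO4^3-] = 0.70 + s ≈ 0.70 (since the PO4^3- already present dominates).
Ksp ≈ (3s)^3 × 0.70
s = 3.0 × 10^-4 M
Check: s = 3.0 × 10^-4 ≪ 0.70, so the approximation is valid.

s ≈ 3.0 × 10^-4 M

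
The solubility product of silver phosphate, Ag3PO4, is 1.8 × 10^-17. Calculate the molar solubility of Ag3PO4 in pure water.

2.9e-5 M

Ag3PO4(s) <=> 3 Ag^+(aq) + PO4^3-(aq)
Ksp = [Ag^+]^3[PO4^3-]
With molar solubility s: [Ag^+] = 3s, [PO4^3-] = s.
Substituting: Ksp = (3s)^3s = 27s^4
s = (1.8 × 10^-17 / 27)^(1/4) = 2.9 × 10^-5 M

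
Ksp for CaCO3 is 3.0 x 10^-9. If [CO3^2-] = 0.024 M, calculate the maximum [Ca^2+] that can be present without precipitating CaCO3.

1.3e-7 M

CaCO3(s) ⇌ Ca^2+(aq) + CO3^2-(aq)
Ksp = [Ca^2+][CO3^2-]
Precipitation begins when Q = Ksp. With [CO3^2-] = 0.024 M:
3.0 x 10^-9 = (0.024) × [Ca^2+]
[Ca^2+] = (3.0 x 10^-9 / 2.4 × 10^-2) = 1.3 × 10^-7 M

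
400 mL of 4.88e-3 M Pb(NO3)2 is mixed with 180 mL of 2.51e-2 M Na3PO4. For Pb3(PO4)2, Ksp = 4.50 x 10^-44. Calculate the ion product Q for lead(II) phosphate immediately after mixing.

Total volume = 400 + 180 = 580 mL.
[Pb^2+] = 4.88 × 10^-3 × (400/580) = 3.366 × 10^-3 M
[PO4^3-] = 2.51 × 10^-2 × (180/580) = 7.790 × 10^-3 M
Pb3(PO4)2(s) ⇌ 3 Pb^2+ + 2 PO4^3-, so Q = [Pb^2+]^3[PO4^3-]^2
Q = (3.366 × 10^-3)^3(7.790 x 10^-3)^2 = 2.31 x 10^-12
Q > Ksp, so Pb3(PO4)2 will precipitate.

Q ≈ 2.31 × 10^-12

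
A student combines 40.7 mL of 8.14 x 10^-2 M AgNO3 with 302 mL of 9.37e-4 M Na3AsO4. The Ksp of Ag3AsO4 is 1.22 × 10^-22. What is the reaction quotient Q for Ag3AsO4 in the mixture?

Q = 7.46 × 10^-10

Total volume = 40.7 + 302 = 342.7 mL.
[Ag^+] = 8.14 × 10^-2 × (40.7/342.7) = 9.667 × 10^-3 M
[AsO4^3-] = 9.37 × 10^-4 × (302/342.7) = 8.257 x 10^-4 M
Ag3AsO4(s) ⇌ 3 Ag^+ + AsO4^3-, so Q = [Ag^+]^3[AsO4^3-]
Q = (9.667 × 10^-3)^3(8.257 x 10^-4) = 7.46 × 10^-10
Q > Ksp, so Ag3AsO4 will precipitate.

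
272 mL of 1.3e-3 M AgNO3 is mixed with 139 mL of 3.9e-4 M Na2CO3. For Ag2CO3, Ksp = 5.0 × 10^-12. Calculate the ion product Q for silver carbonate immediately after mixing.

Total volume = 272 + 139 = 411 mL.
[Ag^+] = 1.3 × 10^-3 × (272/411) = 8.60 × 10^-4 M
[CO3^2-] = 3.9 x 10^-4 × (139/411) = 1.32 × 10^-4 M
Ag2CO3(s) ⇌ 2 Ag^+ + CO3^2-, so Q = [Ag^+]^2[CO3^2-]
Q = (8.60 x 10^-4)^2(1.32 × 10^-4) = 9.8 × 10^-11
Q > Ksp, so Ag2CO3 will precipitate.

Q = 9.8 × 10^-11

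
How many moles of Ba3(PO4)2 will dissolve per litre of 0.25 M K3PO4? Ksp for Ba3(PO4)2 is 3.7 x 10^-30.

s = 1.3e-10 M

Ba3(PO4)2(s) ⇌ 3 Ba^2+ + 2 PO4^3-
Ksp = [Ba^2+]^3[PO4^3-]^2
Let s = moles of Ba3(PO4)2 that dissolve per litre. [Ba^2+] = 3s, [PO4^3-] = 0.25 + 2s ≈ 0.25 (Ksp is small, so little additional dissolves).
Ksp ≈ (3s)^3 × (0.25)^2
s = 1.3 x 10^-10 M
Check: 2s = 2.6 × 10^-10 ≪ 0.25, so the approximation is valid.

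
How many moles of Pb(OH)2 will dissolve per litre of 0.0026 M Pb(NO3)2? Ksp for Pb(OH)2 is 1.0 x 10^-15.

3.1 × 10^-7 M

Pb(OH)2(s) <=> Pb^2+ + 2 OH^-
Ksp = [Pb^2+][OH^-]^2
Let s = moles of Pb(OH)2 that dissolve per litre. [Pb^2+] = 0.0026 + s ≈ 0.0026, [OH^-] = 2s (since Pb^2+ from Pb(NO3)2 dominates).
Ksp ≈ 0.0026 × (2s)^2
s = 3.1 × 10^-7 M
Check: s = 3.1 × 10^-7 ≪ 0.0026, so the approximation is valid.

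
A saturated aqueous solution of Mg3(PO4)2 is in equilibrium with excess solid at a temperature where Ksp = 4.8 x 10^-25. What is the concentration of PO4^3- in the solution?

Mg3(PO4)2(s) <=> 3 Mg^2+(aq) + 2 PO4^3-(aq)
Ksp = [Mg^2+]^3[PO4^3-]^2
If s mol/L of Mg3(PO4)2 dissolves, [Mg^2+] = 3s and [PO4^3-] = 2s.
Ksp = (3s)^3(2s)^2 = 108s^5
s = (4.8 x 10^-25 / 108)^(1/5) = 5.36 × 10^-6 M
[PO4^3-] = 2s = 1.1 x 10^-5 M

[PO4^3-] ≈ 1.1 × 10^-5 M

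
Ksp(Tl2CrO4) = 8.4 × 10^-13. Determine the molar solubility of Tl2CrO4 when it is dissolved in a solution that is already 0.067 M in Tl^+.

s ≈ 1.9 × 10^-10 M

Tl2CrO4(s) ⇌ 2 Tl^+ + CrO4^2-
Ksp = [Tl^+]^2[CrO4^2-]
Let s be the molar solubility in this solution. [Tl^+] = 0.067 + 2s ≈ 0.067, [CrO4^2-] = s (Ksp is small, so little additional dissolves).
Ksp ≈ (0.067)^2 × s
s = 1.9 × 10^-10 M
Check: 2s = 3.7 × 10^-10 ≪ 0.067, so the approximation is valid.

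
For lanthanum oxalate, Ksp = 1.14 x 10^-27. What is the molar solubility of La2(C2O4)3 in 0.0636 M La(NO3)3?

s = 2.19 × 10^-9 M

La2(C2O4)3(s) <=> 2 La^3+ + 3 C2O4^2-
Ksp = [La^3+]^2[C2O4^2-]^3
If s mol/L dissolves here, [La^3+] = 0.0636 + 2s ≈ 0.0636, [C2O4^2-] = 3s (common-ion effect: La^3+ is already 0.0636 M).
Ksp ≈ (0.0636)^2 × (3s)^3
s = 2.19 × 10^-9 M
Check: 2s = 4.4 x 10^-9 ≪ 0.0636, so the approximation is valid.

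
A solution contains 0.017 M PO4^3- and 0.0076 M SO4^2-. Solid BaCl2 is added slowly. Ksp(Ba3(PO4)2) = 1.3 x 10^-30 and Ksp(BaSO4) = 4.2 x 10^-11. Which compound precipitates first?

Ba3(PO4)2

Precipitation of each salt starts when its ion product equals its Ksp.
For Ba3(PO4)2: 1.3 x 10^-30 = (0.017)^2 × [Ba^2+]^3  ⇒  [Ba^2+] = 1.7 × 10^-9 M.
For BaSO4: 4.2 x 10^-11 = 0.0076 × [Ba^2+]  ⇒  [Ba^2+] = 5.5 x 10^-9 M.
The salt with the lower threshold [Ba^2+] precipitates first: Ba3(PO4)2.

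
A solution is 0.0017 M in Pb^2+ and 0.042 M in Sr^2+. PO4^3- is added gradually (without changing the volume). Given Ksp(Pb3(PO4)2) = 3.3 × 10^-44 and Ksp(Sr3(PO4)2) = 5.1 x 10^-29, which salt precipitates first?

Precipitation of each salt starts when its ion product equals its Ksp.
For Pb3(PO4)2: 3.3 × 10^-44 = (0.0017)^3 × [PO4^3-]^2  ⇒  [PO4^3-] = 2.6 × 10^-18 M.
For Sr3(PO4)2: 5.1 x 10^-29 = (0.042)^3 × [PO4^3-]^2  ⇒  [PO4^3-] = 8.3 x 10^-13 M.
The salt with the lower threshold [PO4^3-] precipitates first: Pb3(PO4)2.

Pb3(PO4)2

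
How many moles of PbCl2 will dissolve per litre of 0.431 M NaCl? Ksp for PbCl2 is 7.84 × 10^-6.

PbCl2(s) ⇌ Pb^2+(aq) + 2 Cl^-(aq)
Ksp = [Pb^2+][Cl^-]^2
If s mol/L dissolves here, [Pb^2+] = s, [Cl^-] = 0.431 + 2s ≈ 0.431 (common-ion effect: Cl^- is already 0.431 M).
Ksp ≈ s × (0.431)^2
s = 4.22 x 10^-5 M
Check: 2s = 8.4 × 10^-5 ≪ 0.431, so the approximation is valid.

4.22 x 10^-5 M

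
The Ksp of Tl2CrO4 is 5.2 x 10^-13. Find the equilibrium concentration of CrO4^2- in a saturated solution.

Tl2CrO4(s) <=> 2 Tl^+(aq) + CrO4^2-(aq)
Ksp = [Tl^+]^2[CrO4^2-]
With molar solubility s: [Tl^+] = 2s, [CrO4^2-] = s.
Ksp = (2s)^2s = 4s^3
Solving, s = (5.2 x 10^-13/4)^(1/3) = 5.07 x 10^-5 M
[CrO4^2-] = s = 5.1 × 10^-5 M

[CrO4^2-] = 5.1 × 10^-5 M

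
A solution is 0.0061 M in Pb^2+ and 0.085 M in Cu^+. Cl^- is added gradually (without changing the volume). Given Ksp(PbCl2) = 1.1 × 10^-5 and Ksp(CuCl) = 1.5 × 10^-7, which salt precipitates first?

Precipitation of each salt starts when its ion product equals its Ksp.
For PbCl2: 1.1 × 10^-5 = 0.0061 × [Cl^-]^2  ⇒  [Cl^-] = 4.2 × 10^-2 M.
For CuCl: 1.5 × 10^-7 = 0.085 × [Cl^-]  ⇒  [Cl^-] = 1.8 x 10^-6 M.
The salt with the lower threshold [Cl^-] precipitates first: CuCl.

CuCl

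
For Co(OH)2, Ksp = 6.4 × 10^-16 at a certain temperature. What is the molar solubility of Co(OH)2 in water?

5.4 × 10^-6 M

Co(OH)2(s) <=> Co^2+ + 2 OH^-
Ksp = [Co^2+][OH^-]^2
If s mol/L of Co(OH)2 dissolves, [Co^2+] = s and [OH^-] = 2s.
Substituting: Ksp = s(2s)^2 = 4s^3
s = (6.4 × 10^-16 / 4)^(1/3) = 5.4 × 10^-6 M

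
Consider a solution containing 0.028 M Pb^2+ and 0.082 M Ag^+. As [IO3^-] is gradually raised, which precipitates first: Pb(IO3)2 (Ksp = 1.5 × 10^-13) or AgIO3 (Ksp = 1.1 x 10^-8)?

AgIO3

Precipitation of each salt starts when its ion product equals its Ksp.
For Pb(IO3)2: 1.5 × 10^-13 = 0.028 × [IO3^-]^2  ⇒  [IO3^-] = 2.3 x 10^-6 M.
For AgIO3: 1.1 x 10^-8 = 0.082 × [IO3^-]  ⇒  [IO3^-] = 1.3 × 10^-7 M.
The salt with the lower threshold [IO3^-] precipitates first: AgIO3.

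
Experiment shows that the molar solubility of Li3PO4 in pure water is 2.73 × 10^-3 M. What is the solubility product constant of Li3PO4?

Li3PO4(s) ⇌ 3 Li^+(aq) + PO4^3-(aq)
With molar solubility s: [Li^+] = 3s, [PO4^3-] = s.
Ksp = [Li^+]^3[PO4^3-]
Ksp = (3s)^3s = 27s^4
With s = 2.73 x 10^-3: Ksp = 1.50 × 10^-9

1.50 x 10^-9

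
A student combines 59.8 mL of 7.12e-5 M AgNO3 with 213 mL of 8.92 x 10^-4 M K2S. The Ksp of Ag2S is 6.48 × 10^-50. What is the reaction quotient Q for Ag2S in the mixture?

Total volume = 59.8 + 213 = 272.8 mL.
[Ag^+] = 7.12 × 10^-5 × (59.8/272.8) = 1.561 x 10^-5 M
[S^2-] = 8.92 x 10^-4 × (213/272.8) = 6.965 × 10^-4 M
Ag2S(s) <=> 2 Ag^+(aq) + S^2-(aq), so Q = [Ag^+]^2[S^2-]
Q = (1.561 × 10^-5)^2(6.965 x 10^-4) = 1.70 x 10^-13
Q > Ksp, so Ag2S will precipitate.

1.70e-13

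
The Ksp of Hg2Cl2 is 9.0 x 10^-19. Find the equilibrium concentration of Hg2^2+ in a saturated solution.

6.1e-7 M

Hg2Cl2(s) ⇌ Hg2^2+ + 2 Cl^-
Ksp = [Hg2^2+][Cl^-]^2
With molar solubility s: [Hg2^2+] = s, [Cl^-] = 2s.
Substituting: Ksp = s(2s)^2 = 4s^3
s^3 = 9.0 x 10^-19 / 4, so s = 6.08 × 10^-7 M
[Hg2^2+] = s = 6.1 × 10^-7 M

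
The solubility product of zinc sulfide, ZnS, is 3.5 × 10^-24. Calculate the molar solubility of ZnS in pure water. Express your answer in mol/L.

s = 1.9e-12 M

ZnS(s) <=> Zn^2+ + S^2-
Ksp = [Zn^2+][S^2-]
For each mole of ZnS that dissolves: [Zn^2+] = s, [S^2-] = s.
Ksp = (s)(s) = s^2
s = √(3.5 × 10^-24) = 1.9 × 10^-12 M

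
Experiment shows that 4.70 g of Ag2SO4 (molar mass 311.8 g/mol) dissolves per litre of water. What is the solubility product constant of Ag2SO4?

Ksp ≈ 1.37 × 10^-5

Molar solubility s = (4.70 g/L) / (311.8 g/mol) = 1.507 × 10^-2 M.
Ag2SO4(s) ⇌ 2 Ag^+(aq) + SO4^2-(aq)
With molar solubility s: [Ag^+] = 2s, [SO4^2-] = s.
Ksp = [Ag^+]^2[SO4^2-]
So Ksp = (2s)^2 × s = 4s^3
Ksp = 4 × (1.507 × 10^-2)^3 = 1.37 × 10^-5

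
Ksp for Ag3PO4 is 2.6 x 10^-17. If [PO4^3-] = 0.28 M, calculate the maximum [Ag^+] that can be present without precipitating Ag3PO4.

Ag3PO4(s) ⇌ 3 Ag^+(aq) + PO4^3-(aq)
Ksp = [Ag^+]^3[PO4^3-]
Precipitation begins when Q = Ksp. With [PO4^3-] = 0.28 M:
2.6 x 10^-17 = (0.28) × [Ag^+]^3
[Ag^+] = (2.6 x 10^-17 / 2.8 × 10^-1)^(1/3) = 4.5 × 10^-6 M

[Ag^+] ≈ 4.5e-6 M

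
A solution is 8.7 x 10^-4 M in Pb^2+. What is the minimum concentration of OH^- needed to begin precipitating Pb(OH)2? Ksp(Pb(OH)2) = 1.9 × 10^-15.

Pb(OH)2(s) ⇌ Pb^2+(aq) + 2 OH^-(aq)
Ksp = [Pb^2+][OH^-]^2
Precipitation begins when Q = Ksp. With [Pb^2+] = 8.7 x 10^-4 M:
1.9 × 10^-15 = (8.7 x 10^-4) × [OH^-]^2
[OH^-] = (1.9 × 10^-15 / 8.7 × 10^-4)^(1/2) = 1.5 × 10^-6 M

[OH^-] ≈ 1.5 × 10^-6 M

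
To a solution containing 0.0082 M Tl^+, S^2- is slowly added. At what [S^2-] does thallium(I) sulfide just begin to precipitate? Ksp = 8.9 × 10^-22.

[S^2-] ≈ 1.3 × 10^-17 M

Tl2S(s) ⇌ 2 Tl^+ + S^2-
Ksp = [Tl^+]^2[S^2-]
Precipitation begins when Q = Ksp. With [Tl^+] = 0.0082 M:
8.9 × 10^-22 = (0.0082)^2 × [S^2-]
[S^2-] = (8.9 × 10^-22 / 6.72 × 10^-5) = 1.3 × 10^-17 M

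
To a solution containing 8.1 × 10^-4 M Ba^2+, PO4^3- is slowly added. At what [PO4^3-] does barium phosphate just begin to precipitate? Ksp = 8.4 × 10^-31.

Ba3(PO4)2(s) <=> 3 Ba^2+(aq) + 2 PO4^3-(aq)
Ksp = [Ba^2+]^3[PO4^3-]^2
Precipitation begins when Q = Ksp. With [Ba^2+] = 8.1 × 10^-4 M:
8.4 × 10^-31 = (8.1 × 10^-4)^3 × [PO4^3-]^2
[PO4^3-] = (8.4 × 10^-31 / 5.31 × 10^-10)^(1/2) = 4.0 × 10^-11 M

4.0e-11 M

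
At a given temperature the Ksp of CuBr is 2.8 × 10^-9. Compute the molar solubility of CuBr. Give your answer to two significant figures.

5.3 × 10^-5 M

CuBr(s) ⇌ Cu^+(aq) + Br^-(aq)
Ksp = [Cu^+][Br^-]
For each mole of CuBr that dissolves: [Cu^+] = s, [Br^-] = s.
Ksp = s^2
s = √(2.8 × 10^-9) = 5.3 × 10^-5 M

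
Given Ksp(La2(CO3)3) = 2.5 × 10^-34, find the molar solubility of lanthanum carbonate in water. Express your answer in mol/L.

La2(CO3)3(s) ⇌ 2 La^3+ + 3 CO3^2-
Ksp = [La^3+]^2[CO3^2-]^3
For each mole of La2(CO3)3 that dissolves: [La^3+] = 2s, [CO3^2-] = 3s.
Substituting: Ksp = (2s)^2(3s)^3 = 108s^5
s = (2.5 × 10^-34 / 108)^(1/5) = 7.5 × 10^-8 M

7.5 × 10^-8 M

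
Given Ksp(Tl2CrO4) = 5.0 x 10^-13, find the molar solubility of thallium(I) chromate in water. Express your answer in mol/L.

s ≈ 5.0 x 10^-5 M

Tl2CrO4(s) ⇌ 2 Tl^+(aq) + CrO4^2-(aq)
Ksp = [Tl^+]^2[CrO4^2-]
For each mole of Tl2CrO4 that dissolves: [Tl^+] = 2s, [CrO4^2-] = s.
Substituting: Ksp = (2s)^2s = 4s^3
Solving, s = (5.0 x 10^-13/4)^(1/3) = 5.0 × 10^-5 M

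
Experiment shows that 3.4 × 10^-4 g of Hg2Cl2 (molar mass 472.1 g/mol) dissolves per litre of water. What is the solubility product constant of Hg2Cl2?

Molar solubility s = (3.4 x 10^-4 g/L) / (472.1 g/mol) = 7.20 × 10^-7 M.
Hg2Cl2(s) <=> Hg2^2+(aq) + 2 Cl^-(aq)
Let s = molar solubility. Then [Hg2^2+] = s and [Cl^-] = 2s.
Ksp = [Hg2^2+][Cl^-]^2
Ksp = s(2s)^2 = 4s^3
Ksp = 4 × (7.20 × 10^-7)^3 = 1.5 x 10^-18

Ksp = 1.5 x 10^-18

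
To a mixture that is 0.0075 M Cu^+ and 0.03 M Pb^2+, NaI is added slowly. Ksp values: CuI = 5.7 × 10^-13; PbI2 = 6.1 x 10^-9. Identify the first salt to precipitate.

CuI

Each salt begins to precipitate when Q = Ksp, i.e. when [I^-] reaches its threshold.
For CuI: 5.7 × 10^-13 = 0.0075 × [I^-]  ⇒  [I^-] = 7.6 x 10^-11 M.
For PbI2: 6.1 x 10^-9 = 0.03 × [I^-]^2  ⇒  [I^-] = 4.5 × 10^-4 M.
The salt with the lower threshold [I^-] precipitates first: CuI.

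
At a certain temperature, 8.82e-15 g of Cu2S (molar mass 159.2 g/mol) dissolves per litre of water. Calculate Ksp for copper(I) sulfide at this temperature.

Ksp ≈ 6.80 × 10^-49

Molar solubility s = (8.82 × 10^-15 g/L) / (159.2 g/mol) = 5.540 × 10^-17 M.
Cu2S(s) ⇌ 2 Cu^+(aq) + S^2-(aq)
For each mole of Cu2S that dissolves: [Cu^+] = 2s, [S^2-] = s.
Ksp = [Cu^+]^2[S^2-]
Ksp = (2s)^2s = 4s^3
Ksp = 4 × (5.540 × 10^-17)^3 = 6.80 × 10^-49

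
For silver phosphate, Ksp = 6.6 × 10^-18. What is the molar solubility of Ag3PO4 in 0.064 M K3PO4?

1.6 × 10^-6 M

Ag3PO4(s) <=> 3 Ag^+ + PO4^3-
Ksp = [Ag^+]^3[PO4^3-]
Let s = moles of Ag3PO4 that dissolve per litre. [Ag^+] = 3s, [PO4^3-] = 0.064 + s ≈ 0.064 (since PO4^3- from K3PO4 dominates).
Ksp ≈ (3s)^3 × 0.064
s = 1.6 × 10^-6 M
Check: s = 1.6 × 10^-6 ≪ 0.064, so the approximation is valid.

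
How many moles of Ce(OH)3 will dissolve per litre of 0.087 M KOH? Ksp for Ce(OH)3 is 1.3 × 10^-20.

s ≈ 2.0e-17 M

Ce(OH)3(s) <=> Ce^3+(aq) + 3 OH^-(aq)
Ksp = [Ce^3+][OH^-]^3
If s mol/L dissolves here, [Ce^3+] = s, [OH^-] = 0.087 + 3s ≈ 0.087 (common-ion effect: OH^- is already 0.087 M).
Ksp ≈ s × (0.087)^3
s = 2.0 × 10^-17 M
Check: 3s = 5.9 x 10^-17 ≪ 0.087, so the approximation is valid.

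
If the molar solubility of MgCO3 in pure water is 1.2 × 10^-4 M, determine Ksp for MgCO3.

MgCO3(s) ⇌ Mg^2+ + CO3^2-
With molar solubility s: [Mg^2+] = s, [CO3^2-] = s.
Ksp = [Mg^2+][CO3^2-]
Ksp = (s)(s) = s^2
Ksp = (1.2 × 10^-4)^2 = 1.4 × 10^-8

1.4 × 10^-8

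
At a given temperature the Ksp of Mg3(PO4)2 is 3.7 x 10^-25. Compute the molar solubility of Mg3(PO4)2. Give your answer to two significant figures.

s = 5.1e-6 M

Mg3(PO4)2(s) <=> 3 Mg^2+(aq) + 2 PO4^3-(aq)
Ksp = [Mg^2+]^3[PO4^3-]^2
For each mole of Mg3(PO4)2 that dissolves: [Mg^2+] = 3s, [PO4^3-] = 2s.
Substituting: Ksp = (3s)^3(2s)^2 = 108s^5
s = (3.7 x 10^-25 / 108)^(1/5) = 5.1 × 10^-6 M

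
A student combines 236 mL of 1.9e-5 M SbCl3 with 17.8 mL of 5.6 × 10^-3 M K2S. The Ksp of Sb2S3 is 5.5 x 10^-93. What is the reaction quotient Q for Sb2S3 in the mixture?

Total volume = 236 + 17.8 = 253.8 mL.
[Sb^3+] = 1.9 × 10^-5 × (236/253.8) = 1.77 × 10^-5 M
[S^2-] = 5.6 × 10^-3 × (17.8/253.8) = 3.93 × 10^-4 M
Sb2S3(s) ⇌ 2 Sb^3+ + 3 S^2-, so Q = [Sb^3+]^2[S^2-]^3
Q = (1.77 × 10^-5)^2(3.93 × 10^-4)^3 = 1.9 × 10^-20
Q > Ksp, so Sb2S3 will precipitate.

Q = 1.9 × 10^-20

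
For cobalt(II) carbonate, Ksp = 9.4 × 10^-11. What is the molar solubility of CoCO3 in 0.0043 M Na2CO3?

CoCO3(s) ⇌ Co^2+(aq) + CO3^2-(aq)
Ksp = [Co^2+][CO3^2-]
If s mol/L dissolves here, [Co^2+] = s, [CO3^2-] = 0.0043 + s ≈ 0.0043 (since CO3^2- from Na2CO3 dominates).
Ksp ≈ s × 0.0043
s = 2.2 x 10^-8 M
Check: s = 2.2 × 10^-8 ≪ 0.0043, so the approximation is valid.

2.2 × 10^-8 M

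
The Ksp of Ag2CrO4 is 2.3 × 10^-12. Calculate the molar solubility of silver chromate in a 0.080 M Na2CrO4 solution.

Ag2CrO4(s) <=> 2 Ag^+(aq) + CrO4^2-(aq)
Ksp = [Ag^+]^2[CrO4^2-]
Let s be the molar solubility in this solution. [Ag^+] = 2s, [CrO4^2-] = 0.080 + s ≈ 0.080 (common-ion effect: CrO4^2- is already 0.080 M).
Ksp ≈ (2s)^2 × 0.080
s = 2.7 × 10^-6 M
Check: s = 2.7 x 10^-6 ≪ 0.080, so the approximation is valid.

2.7 x 10^-6 M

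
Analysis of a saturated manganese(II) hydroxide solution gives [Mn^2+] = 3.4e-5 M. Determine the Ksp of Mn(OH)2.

Ksp = 1.6 × 10^-13

Mn(OH)2(s) ⇌ Mn^2+ + 2 OH^-
Stoichiometry gives [OH^-] = (2/1)[Mn^2+] = 6.80 × 10^-5 M.
Ksp = [Mn^2+][OH^-]^2
Ksp = 3.4 x 10^-5 × (6.80 × 10^-5)^2 = 1.6 × 10^-13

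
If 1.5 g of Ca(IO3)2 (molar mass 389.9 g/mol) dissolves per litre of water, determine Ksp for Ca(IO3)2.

2.3 × 10^-7

Molar solubility s = (1.5 g/L) / (389.9 g/mol) = 3.85 x 10^-3 M.
Ca(IO3)2(s) ⇌ Ca^2+(aq) + 2 IO3^-(aq)
If s mol/L of Ca(IO3)2 dissolves, [Ca^2+] = s and [IO3^-] = 2s.
Ksp = [Ca^2+][IO3^-]^2
Substituting: Ksp = s(2s)^2 = 4s^3
With s = 3.85 x 10^-3: Ksp = 2.3 × 10^-7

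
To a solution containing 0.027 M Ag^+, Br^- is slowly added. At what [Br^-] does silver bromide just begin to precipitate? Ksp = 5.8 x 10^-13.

2.1e-11 M

AgBr(s) <=> Ag^+ + Br^-
Ksp = [Ag^+][Br^-]
Precipitation begins when Q = Ksp. With [Ag^+] = 0.027 M:
5.8 x 10^-13 = (0.027) × [Br^-]
[Br^-] = (5.8 x 10^-13 / 2.7 x 10^-2) = 2.1 × 10^-11 M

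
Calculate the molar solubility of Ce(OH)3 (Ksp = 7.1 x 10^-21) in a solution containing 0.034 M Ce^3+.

s = 2.0 × 10^-7 M

Ce(OH)3(s) <=> Ce^3+(aq) + 3 OH^-(aq)
Ksp = [Ce^3+][OH^-]^3
If s mol/L dissolves here, [Ce^3+] = 0.034 + s ≈ 0.034, [OH^-] = 3s (common-ion effect: Ce^3+ is already 0.034 M).
Ksp ≈ 0.034 × (3s)^3
s = 2.0 x 10^-7 M
Check: s = 2.0 x 10^-7 ≪ 0.034, so the approximation is valid.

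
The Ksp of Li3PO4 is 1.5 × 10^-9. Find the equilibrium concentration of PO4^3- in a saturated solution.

Li3PO4(s) ⇌ 3 Li^+ + PO4^3-
Ksp = [Li^+]^3[PO4^3-]
With molar solubility s: [Li^+] = 3s, [PO4^3-] = s.
Ksp = (3s)^3s = 27s^4
s^4 = 1.5 × 10^-9 / 27, so s = 2.73 × 10^-3 M
[PO4^3-] = s = 2.7 × 10^-3 M

[PO4^3-] = 2.7 × 10^-3 M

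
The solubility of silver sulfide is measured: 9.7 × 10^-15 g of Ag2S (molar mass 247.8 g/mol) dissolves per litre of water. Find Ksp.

Molar solubility s = (9.7 × 10^-15 g/L) / (247.8 g/mol) = 3.91 × 10^-17 M.
Ag2S(s) ⇌ 2 Ag^+(aq) + S^2-(aq)
Let s = molar solubility. Then [Ag^+] = 2s and [S^2-] = s.
Ksp = [Ag^+]^2[S^2-]
Substituting: Ksp = (2s)^2s = 4s^3
Ksp = 4 × (3.91 x 10^-17)^3 = 2.4 x 10^-49

2.4e-49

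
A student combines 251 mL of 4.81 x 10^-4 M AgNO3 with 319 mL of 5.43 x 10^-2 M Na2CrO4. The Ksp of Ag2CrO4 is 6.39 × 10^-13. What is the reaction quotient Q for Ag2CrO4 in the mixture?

Q ≈ 1.36 × 10^-9

Total volume = 251 + 319 = 570 mL.
[Ag^+] = 4.81 × 10^-4 × (251/570) = 2.118 x 10^-4 M
[CrO4^2-] = 5.43 x 10^-2 × (319/570) = 3.039 × 10^-2 M
Ag2CrO4(s) <=> 2 Ag^+(aq) + CrO4^2-(aq), so Q = [Ag^+]^2[CrO4^2-]
Q = (2.118 × 10^-4)^2(3.039 × 10^-2) = 1.36 × 10^-9
Q > Ksp, so Ag2CrO4 will precipitate.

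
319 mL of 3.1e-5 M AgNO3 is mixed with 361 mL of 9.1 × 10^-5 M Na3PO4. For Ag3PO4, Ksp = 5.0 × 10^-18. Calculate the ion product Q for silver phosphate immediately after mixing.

Total volume = 319 + 361 = 680 mL.
[Ag^+] = 3.1 x 10^-5 × (319/680) = 1.45 x 10^-5 M
[PO4^3-] = 9.1 × 10^-5 × (361/680) = 4.83 × 10^-5 M
Ag3PO4(s) <=> 3 Ag^+(aq) + PO4^3-(aq), so Q = [Ag^+]^3[PO4^3-]
Q = (1.45 x 10^-5)^3(4.83 × 10^-5) = 1.5 × 10^-19
Q < Ksp, so no precipitate of Ag3PO4 forms.

1.5 × 10^-19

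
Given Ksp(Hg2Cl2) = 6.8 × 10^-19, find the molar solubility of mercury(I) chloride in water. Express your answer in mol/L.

5.5 × 10^-7 M

Hg2Cl2(s) <=> Hg2^2+(aq) + 2 Cl^-(aq)
Ksp = [Hg2^2+][Cl^-]^2
If s mol/L of Hg2Cl2 dissolves, [Hg2^2+] = s and [Cl^-] = 2s.
Substituting: Ksp = s(2s)^2 = 4s^3
Solving, s = (6.8 × 10^-19/4)^(1/3) = 5.5 × 10^-7 M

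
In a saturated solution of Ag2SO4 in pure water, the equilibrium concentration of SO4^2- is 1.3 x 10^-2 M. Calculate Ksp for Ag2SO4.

Ag2SO4(s) ⇌ 2 Ag^+(aq) + SO4^2-(aq)
Stoichiometry gives [Ag^+] = (2/1)[SO4^2-] = 2.60 × 10^-2 M.
Ksp = [Ag^+]^2[SO4^2-]
Ksp = (2.60 × 10^-2)^2 × 1.3 x 10^-2 = 8.8 × 10^-6

Ksp ≈ 8.8 × 10^-6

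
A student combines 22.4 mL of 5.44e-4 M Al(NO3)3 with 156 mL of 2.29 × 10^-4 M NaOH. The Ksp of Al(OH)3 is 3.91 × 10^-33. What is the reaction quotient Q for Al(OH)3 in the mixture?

5.48 × 10^-16

Total volume = 22.4 + 156 = 178.4 mL.
[Al^3+] = 5.44 x 10^-4 × (22.4/178.4) = 6.830 × 10^-5 M
[OH^-] = 2.29 × 10^-4 × (156/178.4) = 2.002 × 10^-4 M
Al(OH)3(s) ⇌ Al^3+(aq) + 3 OH^-(aq), so Q = [Al^3+][OH^-]^3
Q = (6.830 × 10^-5)(2.002 x 10^-4)^3 = 5.48 × 10^-16
Q > Ksp, so Al(OH)3 will precipitate.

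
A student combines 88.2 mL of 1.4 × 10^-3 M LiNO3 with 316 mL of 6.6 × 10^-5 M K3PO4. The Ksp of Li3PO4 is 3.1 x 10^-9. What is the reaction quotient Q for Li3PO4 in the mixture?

Q ≈ 1.5 × 10^-15

Total volume = 88.2 + 316 = 404.2 mL.
[Li^+] = 1.4 x 10^-3 × (88.2/404.2) = 3.05 x 10^-4 M
[PO4^3-] = 6.6 x 10^-5 × (316/404.2) = 5.16 x 10^-5 M
Li3PO4(s) ⇌ 3 Li^+ + PO4^3-, so Q = [Li^+]^3[PO4^3-]
Q = (3.05 × 10^-4)^3(5.16 × 10^-5) = 1.5 × 10^-15
Q < Ksp, so no precipitate of Li3PO4 forms.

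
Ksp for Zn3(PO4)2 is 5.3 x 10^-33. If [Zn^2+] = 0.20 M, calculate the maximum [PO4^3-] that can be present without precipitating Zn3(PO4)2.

[PO4^3-] ≈ 8.1e-16 M

Zn3(PO4)2(s) ⇌ 3 Zn^2+ + 2 PO4^3-
Ksp = [Zn^2+]^3[PO4^3-]^2
Precipitation begins when Q = Ksp. With [Zn^2+] = 0.20 M:
5.3 x 10^-33 = (0.20)^3 × [PO4^3-]^2
[PO4^3-] = (5.3 x 10^-33 / 8.00 × 10^-3)^(1/2) = 8.1 x 10^-16 M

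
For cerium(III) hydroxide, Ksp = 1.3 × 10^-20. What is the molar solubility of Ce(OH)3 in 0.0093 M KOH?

s ≈ 1.6e-14 M

Ce(OH)3(s) <=> Ce^3+(aq) + 3 OH^-(aq)
Ksp = [Ce^3+][OH^-]^3
Let s be the molar solubility in this solution. [Ce^3+] = s, [OH^-] = 0.0093 + 3s ≈ 0.0093 (common-ion effect: OH^- is already 0.0093 M).
Ksp ≈ s × (0.0093)^3
s = 1.6 × 10^-14 M
Check: 3s = 4.8 × 10^-14 ≪ 0.0093, so the approximation is valid.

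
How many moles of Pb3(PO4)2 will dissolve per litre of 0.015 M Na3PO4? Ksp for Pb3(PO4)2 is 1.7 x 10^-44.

1.4 × 10^-14 M

Pb3(PO4)2(s) ⇌ 3 Pb^2+(aq) + 2 PO4^3-(aq)
Ksp = [Pb^2+]^3[PO4^3-]^2
If s mol/L dissolves here, [Pb^2+] = 3s, [PO4^3-] = 0.015 + 2s ≈ 0.015 (common-ion effect: PO4^3- is already 0.015 M).
Ksp ≈ (3s)^3 × (0.015)^2
s = 1.4 × 10^-14 M
Check: 2s = 2.8 x 10^-14 ≪ 0.015, so the approximation is valid.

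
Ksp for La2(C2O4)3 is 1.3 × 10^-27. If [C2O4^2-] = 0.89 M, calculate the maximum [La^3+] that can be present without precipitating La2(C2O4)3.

[La^3+] ≈ 4.3e-14 M

La2(C2O4)3(s) <=> 2 La^3+(aq) + 3 C2O4^2-(aq)
Ksp = [La^3+]^2[C2O4^2-]^3
Precipitation begins when Q = Ksp. With [C2O4^2-] = 0.89 M:
1.3 × 10^-27 = (0.89)^3 × [La^3+]^2
[La^3+] = (1.3 × 10^-27 / 7.05 × 10^-1)^(1/2) = 4.3 × 10^-14 M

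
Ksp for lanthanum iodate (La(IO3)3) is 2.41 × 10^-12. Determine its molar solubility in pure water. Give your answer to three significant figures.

s ≈ 5.47 × 10^-4 M

La(IO3)3(s) <=> La^3+(aq) + 3 IO3^-(aq)
Ksp = [La^3+][IO3^-]^3
With molar solubility s: [La^3+] = s, [IO3^-] = 3s.
Substituting: Ksp = s(3s)^3 = 27s^4
s = (2.41 × 10^-12 / 27)^(1/4) = 5.47 × 10^-4 M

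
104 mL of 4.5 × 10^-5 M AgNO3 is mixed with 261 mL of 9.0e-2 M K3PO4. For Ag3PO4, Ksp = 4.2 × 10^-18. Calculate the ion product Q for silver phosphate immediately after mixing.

Total volume = 104 + 261 = 365 mL.
[Ag^+] = 4.5 x 10^-5 × (104/365) = 1.28 x 10^-5 M
[PO4^3-] = 9.0 × 10^-2 × (261/365) = 6.44 × 10^-2 M
Ag3PO4(s) <=> 3 Ag^+ + PO4^3-, so Q = [Ag^+]^3[PO4^3-]
Q = (1.28 x 10^-5)^3(6.44 × 10^-2) = 1.4 x 10^-16
Q > Ksp, so Ag3PO4 will precipitate.

Q = 1.4 × 10^-16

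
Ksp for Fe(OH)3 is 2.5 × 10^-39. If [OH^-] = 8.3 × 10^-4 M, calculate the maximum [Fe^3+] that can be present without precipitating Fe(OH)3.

4.4 × 10^-30 M

Fe(OH)3(s) ⇌ Fe^3+(aq) + 3 OH^-(aq)
Ksp = [Fe^3+][OH^-]^3
Precipitation begins when Q = Ksp. With [OH^-] = 8.3 × 10^-4 M:
2.5 × 10^-39 = (8.3 × 10^-4)^3 × [Fe^3+]
[Fe^3+] = (2.5 × 10^-39 / 5.72 x 10^-10) = 4.4 × 10^-30 M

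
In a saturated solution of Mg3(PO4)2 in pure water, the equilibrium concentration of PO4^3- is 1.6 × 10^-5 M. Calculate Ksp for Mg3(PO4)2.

Ksp ≈ 3.5e-24

Mg3(PO4)2(s) <=> 3 Mg^2+ + 2 PO4^3-
Stoichiometry gives [Mg^2+] = (3/2)[PO4^3-] = 2.40 x 10^-5 M.
Ksp = [Mg^2+]^3[PO4^3-]^2
Ksp = (2.40 x 10^-5)^3 × (1.6 × 10^-5)^2 = 3.5 × 10^-24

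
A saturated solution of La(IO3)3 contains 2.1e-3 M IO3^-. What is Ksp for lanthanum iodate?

La(IO3)3(s) ⇌ La^3+(aq) + 3 IO3^-(aq)
Stoichiometry gives [La^3+] = (1/3)[IO3^-] = 7.00 × 10^-4 M.
Ksp = [La^3+][IO3^-]^3
Ksp = 7.00 x 10^-4 × (2.1 × 10^-3)^3 = 6.5 × 10^-12

Ksp = 6.5e-12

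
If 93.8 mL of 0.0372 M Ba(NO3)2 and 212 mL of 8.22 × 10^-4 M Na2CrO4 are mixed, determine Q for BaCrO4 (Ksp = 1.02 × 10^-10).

Q = 6.50 × 10^-6

Total volume = 93.8 + 212 = 305.8 mL.
[Ba^2+] = 3.72 × 10^-2 × (93.8/305.8) = 1.141 × 10^-2 M
[CrO4^2-] = 8.22 x 10^-4 × (212/305.8) = 5.699 x 10^-4 M
BaCrO4(s) ⇌ Ba^2+ + CrO4^2-, so Q = [Ba^2+][CrO4^2-]
Q = (1.141 × 10^-2)(5.699 × 10^-4) = 6.50 × 10^-6
Q > Ksp, so BaCrO4 will precipitate.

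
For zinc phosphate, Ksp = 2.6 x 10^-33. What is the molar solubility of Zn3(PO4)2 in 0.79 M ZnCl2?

s ≈ 3.6 × 10^-17 M

Zn3(PO4)2(s) ⇌ 3 Zn^2+ + 2 PO4^3-
Ksp = [Zn^2+]^3[PO4^3-]^2
Let s = moles of Zn3(PO4)2 that dissolve per litre. [Zn^2+] = 0.79 + 3s ≈ 0.79, [PO4^3-] = 2s (Ksp is small, so little additional dissolves).
Ksp ≈ (0.79)^3 × (2s)^2
s = 3.6 × 10^-17 M
Check: 3s = 1.1 x 10^-16 ≪ 0.79, so the approximation is valid.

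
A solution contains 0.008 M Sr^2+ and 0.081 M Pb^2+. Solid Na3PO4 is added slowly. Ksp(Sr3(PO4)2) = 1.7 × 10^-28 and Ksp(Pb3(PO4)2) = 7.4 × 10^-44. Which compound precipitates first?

Each salt begins to precipitate when Q = Ksp, i.e. when [PO4^3-] reaches its threshold.
For Sr3(PO4)2: 1.7 × 10^-28 = (0.008)^3 × [PO4^3-]^2  ⇒  [PO4^3-] = 1.8 x 10^-11 M.
For Pb3(PO4)2: 7.4 × 10^-44 = (0.081)^3 × [PO4^3-]^2  ⇒  [PO4^3-] = 1.2 × 10^-20 M.
The salt with the lower threshold [PO4^3-] precipitates first: Pb3(PO4)2.

Pb3(PO4)2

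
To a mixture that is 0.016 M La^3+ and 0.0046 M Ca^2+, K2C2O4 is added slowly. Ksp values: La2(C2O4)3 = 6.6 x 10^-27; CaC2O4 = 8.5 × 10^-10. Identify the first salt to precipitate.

La2(C2O4)3

Precipitation of each salt starts when its ion product equals its Ksp.
For La2(C2O4)3: 6.6 x 10^-27 = (0.016)^2 × [C2O4^2-]^3  ⇒  [C2O4^2-] = 3.0 x 10^-8 M.
For CaC2O4: 8.5 × 10^-10 = 0.0046 × [C2O4^2-]  ⇒  [C2O4^2-] = 1.8 × 10^-7 M.
The salt with the lower threshold [C2O4^2-] precipitates first: La2(C2O4)3.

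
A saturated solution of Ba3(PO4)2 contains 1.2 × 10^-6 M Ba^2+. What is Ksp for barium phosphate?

Ba3(PO4)2(s) ⇌ 3 Ba^2+ + 2 PO4^3-
Stoichiometry gives [PO4^3-] = (2/3)[Ba^2+] = 8.00 × 10^-7 M.
Ksp = [Ba^2+]^3[PO4^3-]^2
Ksp = (1.2 × 10^-6)^3 × (8.00 × 10^-7)^2 = 1.1 x 10^-30

1.1 x 10^-30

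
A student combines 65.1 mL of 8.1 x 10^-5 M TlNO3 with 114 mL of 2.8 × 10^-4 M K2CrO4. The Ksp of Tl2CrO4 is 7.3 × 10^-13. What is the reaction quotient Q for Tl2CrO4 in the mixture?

Q = 1.5e-13

Total volume = 65.1 + 114 = 179.1 mL.
[Tl^+] = 8.1 × 10^-5 × (65.1/179.1) = 2.94 x 10^-5 M
[CrO4^2-] = 2.8 x 10^-4 × (114/179.1) = 1.78 × 10^-4 M
Tl2CrO4(s) <=> 2 Tl^+ + CrO4^2-, so Q = [Tl^+]^2[CrO4^2-]
Q = (2.94 × 10^-5)^2(1.78 × 10^-4) = 1.5 × 10^-13
Q < Ksp, so no precipitate of Tl2CrO4 forms.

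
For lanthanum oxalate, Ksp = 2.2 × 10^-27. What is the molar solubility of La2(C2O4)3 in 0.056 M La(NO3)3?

La2(C2O4)3(s) <=> 2 La^3+(aq) + 3 C2O4^2-(aq)
Ksp = [La^3+]^2[C2O4^2-]^3
Let s be the molar solubility in this solution. [La^3+] = 0.056 + 2s ≈ 0.056, [C2O4^2-] = 3s (since La^3+ from La(NO3)3 dominates).
Ksp ≈ (0.056)^2 × (3s)^3
s = 3.0 × 10^-9 M
Check: 2s = 5.9 × 10^-9 ≪ 0.056, so the approximation is valid.

s = 3.0e-9 M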